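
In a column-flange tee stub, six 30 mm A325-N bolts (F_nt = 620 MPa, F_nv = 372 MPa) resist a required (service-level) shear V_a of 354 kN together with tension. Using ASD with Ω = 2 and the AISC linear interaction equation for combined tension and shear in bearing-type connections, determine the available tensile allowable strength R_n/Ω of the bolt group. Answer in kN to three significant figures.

A_b = π·30²/4 = 706.9 mm²; f_rv = 354 × 1000 / (6 × 706.9) = 83.47 MPa.
F'_nt = 1.3 F_nt − (Ω F_nt / F_nv) f_rv = 1.3·620 − (2·620/372)·83.47 = 527.8 MPa, capped at F_nt → F'_nt = 527.8 MPa.
R_n = F'_nt · A_b · n = 527.8 × 706.9 × 6 / 1000 = 2238 kN.
Allowable strength R_n/Ω = 2238 / 2 = 1120 kN.

1120 kN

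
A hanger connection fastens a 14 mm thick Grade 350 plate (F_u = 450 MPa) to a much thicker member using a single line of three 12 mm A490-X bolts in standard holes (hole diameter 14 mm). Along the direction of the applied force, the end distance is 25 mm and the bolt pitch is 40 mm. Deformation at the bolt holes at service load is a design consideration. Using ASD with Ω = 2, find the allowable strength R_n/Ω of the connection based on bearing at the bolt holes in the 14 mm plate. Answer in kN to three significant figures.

249 kN

Per bolt r_n = 1.2 l_c t F_u ≤ 2.4 d t F_u; upper limit = 2.4 × 12 × 14 × 450 / 1000 = 181.4 kN.
Edge bolt: l_c = 25 − 14/2 = 18 mm → 1.2 × 18 × 14 × 450 / 1000 = 136.1 → r_n = 136.1 kN.
Interior bolts: l_c = 40 − 14 = 26 mm → 1.2 × 26 × 14 × 450 / 1000 = 196.6 → r_n = 181.4 kN.
R_n = 1 × 136.1 + 2 × 181.4 = 499 kN.
Allowable strength R_n/Ω = 499 / 2 = 249 kN.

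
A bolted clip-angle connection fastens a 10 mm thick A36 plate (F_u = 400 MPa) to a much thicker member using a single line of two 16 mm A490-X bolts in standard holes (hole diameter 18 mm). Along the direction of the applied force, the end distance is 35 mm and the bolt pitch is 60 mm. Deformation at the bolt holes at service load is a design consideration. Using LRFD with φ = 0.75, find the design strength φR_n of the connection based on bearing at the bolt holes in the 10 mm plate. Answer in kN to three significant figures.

209 kN

Per bolt r_n = 1.2 l_c t F_u ≤ 2.4 d t F_u; upper limit = 2.4 × 16 × 10 × 400 / 1000 = 153.6 kN.
Edge bolt: l_c = 35 − 18/2 = 26 mm → 1.2 × 26 × 10 × 400 / 1000 = 124.8 → r_n = 124.8 kN.
Interior bolts: l_c = 60 − 18 = 42 mm → 1.2 × 42 × 10 × 400 / 1000 = 201.6 → r_n = 153.6 kN.
R_n = 1 × 124.8 + 1 × 153.6 = 278.4 kN.
Design strength φR_n = 0.75 × 278.4 = 209 kN.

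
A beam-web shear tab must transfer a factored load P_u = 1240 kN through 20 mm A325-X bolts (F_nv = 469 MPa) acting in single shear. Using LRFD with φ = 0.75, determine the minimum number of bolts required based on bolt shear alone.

12 bolts

A_b = π·20²/4 = 314.2 mm².
Per-bolt design strength φR_n = 0.75 × 469 × 314.2 × 1 / 1000 = 110.5 kN.
n ≥ 1240 / 110.5 = 11.22 → use 12 bolts.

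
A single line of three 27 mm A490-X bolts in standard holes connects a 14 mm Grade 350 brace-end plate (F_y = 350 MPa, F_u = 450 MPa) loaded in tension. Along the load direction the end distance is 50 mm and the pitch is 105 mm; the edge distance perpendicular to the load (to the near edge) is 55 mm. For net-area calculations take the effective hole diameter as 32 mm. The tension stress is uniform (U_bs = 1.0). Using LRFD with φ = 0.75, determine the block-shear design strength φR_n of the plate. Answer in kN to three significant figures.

Shear plane L_v = 50 + 2·105 = 260 mm; A_gv = 260 × 14 = 3640 mm².
A_nv = (260 − 2.5·32) × 14 = 2520 mm².
A_nt = (55 − 0.5·32) × 14 = 546 mm².
0.6 F_u A_nv = 680.4 kN; 0.6 F_y A_gv = 764.4 kN → shear rupture governs the shear term.
R_n = 680.4 + 1.0 × 450 × 546 / 1000 = 926.1 kN.
Design strength φR_n = 0.75 × 926.1 = 695 kN.

695 kN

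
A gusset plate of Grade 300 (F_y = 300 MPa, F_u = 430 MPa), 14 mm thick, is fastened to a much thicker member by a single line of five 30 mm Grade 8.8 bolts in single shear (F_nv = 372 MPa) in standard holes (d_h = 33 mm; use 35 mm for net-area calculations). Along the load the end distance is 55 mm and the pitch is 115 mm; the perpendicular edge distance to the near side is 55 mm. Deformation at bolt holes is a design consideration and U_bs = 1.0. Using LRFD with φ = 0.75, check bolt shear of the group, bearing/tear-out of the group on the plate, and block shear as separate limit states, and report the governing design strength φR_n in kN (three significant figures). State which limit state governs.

986 kN (bolt shear governs)

Bolt shear: A_b = π·30²/4 = 706.9 mm²; R_n = 372 × 706.9 × 5 × 1 / 1000 = 1315 kN → 0.75 × 1315 = 986 kN.
Bearing: edge l_c = 38.5, r_n = 278.1 kN; interior l_c = 82, r_n = 433.4 kN; R_n = 278.1 + 4·433.4 = 2012 kN → 1510 kN.
Block shear: A_gv = 7210, A_nv = 5005, A_nt = 525 mm²; R_n = min(0.6F_uA_nv, 0.6F_yA_gv) + U_bs·F_u·A_nt = 1517 kN → 1140 kN.
Bolt shear governs: 986 kN.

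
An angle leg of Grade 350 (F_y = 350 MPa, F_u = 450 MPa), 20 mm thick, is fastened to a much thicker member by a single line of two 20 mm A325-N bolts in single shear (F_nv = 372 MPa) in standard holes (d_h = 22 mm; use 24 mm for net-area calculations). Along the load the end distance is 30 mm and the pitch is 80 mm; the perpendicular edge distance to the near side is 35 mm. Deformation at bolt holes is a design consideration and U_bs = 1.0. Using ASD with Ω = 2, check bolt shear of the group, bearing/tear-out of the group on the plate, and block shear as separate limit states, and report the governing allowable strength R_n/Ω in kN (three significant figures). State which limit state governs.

117 kN (bolt shear governs)

Bolt shear: A_b = π·20²/4 = 314.2 mm²; R_n = 372 × 314.2 × 2 × 1 / 1000 = 233.7 kN → 233.7 / 2 = 117 kN.
Bearing: edge l_c = 19, r_n = 205.2 kN; interior l_c = 58, r_n = 432 kN; R_n = 205.2 + 1·432 = 637.2 kN → 319 kN.
Block shear: A_gv = 2200, A_nv = 1480, A_nt = 460 mm²; R_n = min(0.6F_uA_nv, 0.6F_yA_gv) + U_bs·F_u·A_nt = 606.6 kN → 303 kN.
Bolt shear governs: 117 kN.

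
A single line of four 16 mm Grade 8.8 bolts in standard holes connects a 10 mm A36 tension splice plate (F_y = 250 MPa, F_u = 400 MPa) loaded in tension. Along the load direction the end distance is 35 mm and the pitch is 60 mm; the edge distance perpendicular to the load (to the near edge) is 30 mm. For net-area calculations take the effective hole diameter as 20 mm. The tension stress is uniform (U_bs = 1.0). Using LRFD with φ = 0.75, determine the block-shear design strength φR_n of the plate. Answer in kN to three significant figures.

302 kN

Shear plane L_v = 35 + 3·60 = 215 mm; A_gv = 215 × 10 = 2150 mm².
A_nv = (215 − 3.5·20) × 10 = 1450 mm².
A_nt = (30 − 0.5·20) × 10 = 200 mm².
0.6 F_u A_nv = 348 kN; 0.6 F_y A_gv = 322.5 kN → shear yielding governs the shear term.
R_n = 322.5 + 1.0 × 400 × 200 / 1000 = 402.5 kN.
Design strength φR_n = 0.75 × 402.5 = 302 kN.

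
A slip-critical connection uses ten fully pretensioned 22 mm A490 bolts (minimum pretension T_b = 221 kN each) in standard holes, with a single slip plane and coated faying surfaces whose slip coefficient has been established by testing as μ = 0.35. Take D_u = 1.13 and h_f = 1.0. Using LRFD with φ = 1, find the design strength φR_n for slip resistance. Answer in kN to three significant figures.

R_n = μ · D_u · h_f · T_b · n_s · n_b = 0.35 × 1.13 × 1.0 × 221 × 1 × 10 = 874.1 kN.
Design strength φR_n = 1 × 874.1 = 874 kN.

874 kN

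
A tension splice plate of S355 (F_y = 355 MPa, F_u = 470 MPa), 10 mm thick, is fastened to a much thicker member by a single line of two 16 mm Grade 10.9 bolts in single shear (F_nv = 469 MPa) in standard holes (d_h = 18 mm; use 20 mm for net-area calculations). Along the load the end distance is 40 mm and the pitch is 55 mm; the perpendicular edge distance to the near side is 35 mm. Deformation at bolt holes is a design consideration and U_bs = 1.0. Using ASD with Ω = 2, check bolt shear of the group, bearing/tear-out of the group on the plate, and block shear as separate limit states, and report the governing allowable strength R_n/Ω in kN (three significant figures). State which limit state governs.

Bolt shear: A_b = π·16²/4 = 201.1 mm²; R_n = 469 × 201.1 × 2 × 1 / 1000 = 188.6 kN → 188.6 / 2 = 94.3 kN.
Bearing: edge l_c = 31, r_n = 174.8 kN; interior l_c = 37, r_n = 180.5 kN; R_n = 174.8 + 1·180.5 = 355.3 kN → 178 kN.
Block shear: A_gv = 950, A_nv = 650, A_nt = 250 mm²; R_n = min(0.6F_uA_nv, 0.6F_yA_gv) + U_bs·F_u·A_nt = 300.8 kN → 150 kN.
Bolt shear governs: 94.3 kN.

94.3 kN (bolt shear governs)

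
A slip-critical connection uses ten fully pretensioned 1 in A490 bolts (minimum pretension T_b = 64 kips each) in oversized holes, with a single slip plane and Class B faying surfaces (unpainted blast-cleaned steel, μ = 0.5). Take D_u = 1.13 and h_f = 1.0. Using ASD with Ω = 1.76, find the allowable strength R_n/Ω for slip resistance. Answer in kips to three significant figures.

R_n = μ · D_u · h_f · T_b · n_s · n_b = 0.5 × 1.13 × 1.0 × 64 × 1 × 10 = 361.6 kips.
Allowable strength R_n/Ω = 361.6 / 1.76 = 205 kips.

205 kips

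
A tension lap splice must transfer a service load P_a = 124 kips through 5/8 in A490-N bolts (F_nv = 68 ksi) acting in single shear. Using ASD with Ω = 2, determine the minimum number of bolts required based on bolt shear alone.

A_b = π·0.625²/4 = 0.3068 in².
Per-bolt allowable strength R_n/Ω = 68 × 0.3068 × 1 / 2 = 10.43 kips.
n ≥ 124 / 10.43 = 11.89 → use 12 bolts.

12 bolts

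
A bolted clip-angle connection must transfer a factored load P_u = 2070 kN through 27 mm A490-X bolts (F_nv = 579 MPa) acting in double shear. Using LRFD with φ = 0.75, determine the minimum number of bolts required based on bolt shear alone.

A_b = π·27²/4 = 572.6 mm².
Per-bolt design strength φR_n = 0.75 × 579 × 572.6 × 2 / 1000 = 497.3 kN.
n ≥ 2070 / 497.3 = 4.163 → use 5 bolts.

5 bolts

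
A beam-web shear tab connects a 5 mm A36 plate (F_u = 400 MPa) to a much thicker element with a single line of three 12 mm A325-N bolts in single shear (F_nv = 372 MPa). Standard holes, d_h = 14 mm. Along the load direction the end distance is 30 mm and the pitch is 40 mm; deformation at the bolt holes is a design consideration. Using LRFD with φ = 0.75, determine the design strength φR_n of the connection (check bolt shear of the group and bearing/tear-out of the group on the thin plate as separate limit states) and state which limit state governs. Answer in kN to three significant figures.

94.7 kN (bolt shear governs)

Bolt shear: A_b = π·12²/4 = 113.1 mm²; R_n = 372 × 113.1 × 3 × 1 / 1000 = 126.2 kN → 0.75 × 126.2 = 94.7 kN.
Bearing (1.2 l_c t F_u ≤ 2.4 d t F_u): upper limit = 2.4·12·5·400 / 1000 = 57.6 kN.
  Edge l_c = 30 − 14/2 = 23 → r_n = 55.2 kN; interior l_c = 40 − 14 = 26 → r_n = 57.6 kN.
  R_n,bearing = 1·55.2 + 2·57.6 = 170.4 kN → 0.75 × 170.4 = 128 kN.
Bolt shear governs: 94.7 kN.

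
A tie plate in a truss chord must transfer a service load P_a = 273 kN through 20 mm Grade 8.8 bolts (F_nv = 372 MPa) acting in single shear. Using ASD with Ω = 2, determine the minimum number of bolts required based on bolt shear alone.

A_b = π·20²/4 = 314.2 mm².
Per-bolt allowable strength R_n/Ω = 372 × 314.2 × 1 / 1000 / 2 = 58.43 kN.
n ≥ 273 / 58.43 = 4.672 → use 5 bolts.

5 bolts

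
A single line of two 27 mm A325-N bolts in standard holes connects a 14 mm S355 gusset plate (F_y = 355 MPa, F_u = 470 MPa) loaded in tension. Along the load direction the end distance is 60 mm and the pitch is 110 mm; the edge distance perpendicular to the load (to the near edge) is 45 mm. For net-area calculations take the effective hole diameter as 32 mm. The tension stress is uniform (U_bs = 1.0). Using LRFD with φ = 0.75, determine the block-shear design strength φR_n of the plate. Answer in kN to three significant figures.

504 kN

Shear plane L_v = 60 + 1·110 = 170 mm; A_gv = 170 × 14 = 2380 mm².
A_nv = (170 − 1.5·32) × 14 = 1708 mm².
A_nt = (45 − 0.5·32) × 14 = 406 mm².
0.6 F_u A_nv = 481.7 kN; 0.6 F_y A_gv = 506.9 kN → shear rupture governs the shear term.
R_n = 481.7 + 1.0 × 470 × 406 / 1000 = 672.5 kN.
Design strength φR_n = 0.75 × 672.5 = 504 kN.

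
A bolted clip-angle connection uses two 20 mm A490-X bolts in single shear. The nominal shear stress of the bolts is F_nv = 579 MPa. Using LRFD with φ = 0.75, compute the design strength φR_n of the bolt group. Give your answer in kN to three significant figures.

A_b = π × 20² / 4 = 314.2 mm².
R_n = F_nv · A_b · n · n_s = 579 × 314.2 × 2 × 1 / 1000 = 363.8 kN.
Design strength φR_n = 0.75 × 363.8 = 273 kN.

273 kN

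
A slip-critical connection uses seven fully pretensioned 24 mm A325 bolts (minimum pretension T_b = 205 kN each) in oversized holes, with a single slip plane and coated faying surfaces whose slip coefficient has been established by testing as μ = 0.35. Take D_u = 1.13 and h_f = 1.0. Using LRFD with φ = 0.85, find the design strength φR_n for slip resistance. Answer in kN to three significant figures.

R_n = μ · D_u · h_f · T_b · n_s · n_b = 0.35 × 1.13 × 1.0 × 205 × 1 × 7 = 567.5 kN.
Design strength φR_n = 0.85 × 567.5 = 482 kN.

482 kN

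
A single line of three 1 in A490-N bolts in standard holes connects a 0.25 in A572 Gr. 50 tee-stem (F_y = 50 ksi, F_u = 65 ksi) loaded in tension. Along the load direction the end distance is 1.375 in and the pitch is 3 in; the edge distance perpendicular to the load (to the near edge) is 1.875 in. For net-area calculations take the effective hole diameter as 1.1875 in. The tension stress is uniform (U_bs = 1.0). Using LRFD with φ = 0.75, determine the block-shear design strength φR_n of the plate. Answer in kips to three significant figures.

47.8 kips

Shear plane L_v = 1.375 + 2·3 = 7.375 in; A_gv = 7.375 × 0.25 = 1.844 in².
A_nv = (7.375 − 2.5·1.1875) × 0.25 = 1.102 in².
A_nt = (1.875 − 0.5·1.1875) × 0.25 = 0.3203 in².
0.6 F_u A_nv = 42.96 kips; 0.6 F_y A_gv = 55.31 kips → shear rupture governs the shear term.
R_n = 42.96 + 1.0 × 65 × 0.3203 = 63.78 kips.
Design strength φR_n = 0.75 × 63.78 = 47.8 kips.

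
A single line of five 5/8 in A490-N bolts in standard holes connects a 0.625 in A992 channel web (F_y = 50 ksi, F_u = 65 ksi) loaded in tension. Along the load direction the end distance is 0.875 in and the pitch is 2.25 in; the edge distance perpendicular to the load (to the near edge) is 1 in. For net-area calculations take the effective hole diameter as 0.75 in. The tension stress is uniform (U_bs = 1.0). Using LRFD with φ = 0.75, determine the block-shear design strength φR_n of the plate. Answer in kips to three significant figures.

Shear plane L_v = 0.875 + 4·2.25 = 9.875 in; A_gv = 9.875 × 0.625 = 6.172 in².
A_nv = (9.875 − 4.5·0.75) × 0.625 = 4.062 in².
A_nt = (1 − 0.5·0.75) × 0.625 = 0.3906 in².
0.6 F_u A_nv = 158.4 kips; 0.6 F_y A_gv = 185.2 kips → shear rupture governs the shear term.
R_n = 158.4 + 1.0 × 65 × 0.3906 = 183.8 kips.
Design strength φR_n = 0.75 × 183.8 = 138 kips.

138 kips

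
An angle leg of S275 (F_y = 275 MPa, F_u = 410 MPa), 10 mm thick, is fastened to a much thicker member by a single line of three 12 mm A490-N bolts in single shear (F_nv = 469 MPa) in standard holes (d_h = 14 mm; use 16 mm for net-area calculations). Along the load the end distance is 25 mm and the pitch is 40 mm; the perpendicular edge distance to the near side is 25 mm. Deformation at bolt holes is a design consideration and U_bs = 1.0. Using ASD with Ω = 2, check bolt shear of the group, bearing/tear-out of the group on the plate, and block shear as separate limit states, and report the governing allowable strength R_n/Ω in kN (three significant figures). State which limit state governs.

79.6 kN (bolt shear governs)

Bolt shear: A_b = π·12²/4 = 113.1 mm²; R_n = 469 × 113.1 × 3 × 1 / 1000 = 159.1 kN → 159.1 / 2 = 79.6 kN.
Bearing: edge l_c = 18, r_n = 88.56 kN; interior l_c = 26, r_n = 118.1 kN; R_n = 88.56 + 2·118.1 = 324.7 kN → 162 kN.
Block shear: A_gv = 1050, A_nv = 650, A_nt = 170 mm²; R_n = min(0.6F_uA_nv, 0.6F_yA_gv) + U_bs·F_u·A_nt = 229.6 kN → 115 kN.
Bolt shear governs: 79.6 kN.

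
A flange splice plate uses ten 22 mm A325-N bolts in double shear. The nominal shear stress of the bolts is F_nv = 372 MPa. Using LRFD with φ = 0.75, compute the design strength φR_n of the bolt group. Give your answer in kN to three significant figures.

2120 kN

A_b = π × 22² / 4 = 380.1 mm².
R_n = F_nv · A_b · n · n_s = 372 × 380.1 × 10 × 2 / 1000 = 2828 kN.
Design strength φR_n = 0.75 × 2828 = 2120 kN.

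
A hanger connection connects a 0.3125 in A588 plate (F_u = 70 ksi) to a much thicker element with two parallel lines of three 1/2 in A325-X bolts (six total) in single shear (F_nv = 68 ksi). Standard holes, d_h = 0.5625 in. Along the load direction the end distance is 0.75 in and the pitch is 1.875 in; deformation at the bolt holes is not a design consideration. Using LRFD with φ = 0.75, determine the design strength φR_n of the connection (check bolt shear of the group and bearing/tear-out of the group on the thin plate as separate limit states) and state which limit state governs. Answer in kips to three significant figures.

Bolt shear: A_b = π·0.5²/4 = 0.1963 in²; R_n = 68 × 0.1963 × 6 × 1 = 80.11 kips → 0.75 × 80.11 = 60.1 kips.
Bearing (1.5 l_c t F_u ≤ 3.0 d t F_u): upper limit = 3.0·0.5·0.3125·70 = 32.81 kips.
  Edge l_c = 0.75 − 0.5625/2 = 0.4688 → r_n = 15.38 kips; interior l_c = 1.875 − 0.5625 = 1.312 → r_n = 32.81 kips.
  R_n,bearing = 2·15.38 + 4·32.81 = 162 kips → 0.75 × 162 = 122 kips.
Bolt shear governs: 60.1 kips.

60.1 kips (bolt shear governs)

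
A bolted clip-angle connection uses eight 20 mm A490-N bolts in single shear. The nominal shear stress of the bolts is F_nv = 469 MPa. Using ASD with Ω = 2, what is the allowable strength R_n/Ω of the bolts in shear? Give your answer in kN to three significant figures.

A_b = π × 20² / 4 = 314.2 mm².
R_n = F_nv · A_b · n · n_s = 469 × 314.2 × 8 × 1 / 1000 = 1179 kN.
Allowable strength R_n/Ω = 1179 / 2 = 589 kN.

589 kN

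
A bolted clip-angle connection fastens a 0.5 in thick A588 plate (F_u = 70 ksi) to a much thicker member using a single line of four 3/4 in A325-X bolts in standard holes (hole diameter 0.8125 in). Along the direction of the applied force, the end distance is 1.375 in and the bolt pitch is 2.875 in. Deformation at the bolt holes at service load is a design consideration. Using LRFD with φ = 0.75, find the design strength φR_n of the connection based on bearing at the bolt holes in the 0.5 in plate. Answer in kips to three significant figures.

Per bolt r_n = 1.2 l_c t F_u ≤ 2.4 d t F_u; upper limit = 2.4 × 0.75 × 0.5 × 70 = 63 kips.
Edge bolt: l_c = 1.375 − 0.8125/2 = 0.9688 in → 1.2 × 0.9688 × 0.5 × 70 = 40.69 → r_n = 40.69 kips.
Interior bolts: l_c = 2.875 − 0.8125 = 2.062 in → 1.2 × 2.062 × 0.5 × 70 = 86.62 → r_n = 63 kips.
R_n = 1 × 40.69 + 3 × 63 = 229.7 kips.
Design strength φR_n = 0.75 × 229.7 = 172 kips.

172 kips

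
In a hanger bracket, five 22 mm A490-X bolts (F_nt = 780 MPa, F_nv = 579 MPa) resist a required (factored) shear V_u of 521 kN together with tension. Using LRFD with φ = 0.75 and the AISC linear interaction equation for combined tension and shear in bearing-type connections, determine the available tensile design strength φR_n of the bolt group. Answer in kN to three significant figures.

744 kN

A_b = π·22²/4 = 380.1 mm²; f_rv = 521 × 1000 / (5 × 380.1) = 274.1 MPa.
F'_nt = 1.3 F_nt − (F_nt / φF_nv) f_rv = 1.3·780 − (780/(0.75·579))·274.1 = 521.6 MPa, capped at F_nt → F'_nt = 521.6 MPa.
R_n = F'_nt · A_b · n = 521.6 × 380.1 × 5 / 1000 = 991.5 kN.
Design strength φR_n = 0.75 × 991.5 = 744 kN.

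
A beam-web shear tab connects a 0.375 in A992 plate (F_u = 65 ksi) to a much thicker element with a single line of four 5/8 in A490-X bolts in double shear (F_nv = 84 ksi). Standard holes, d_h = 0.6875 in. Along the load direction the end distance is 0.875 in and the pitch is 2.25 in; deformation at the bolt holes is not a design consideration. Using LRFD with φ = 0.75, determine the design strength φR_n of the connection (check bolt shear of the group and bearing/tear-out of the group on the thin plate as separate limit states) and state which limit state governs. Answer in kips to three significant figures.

117 kips (bearing governs)

Bolt shear: A_b = π·0.625²/4 = 0.3068 in²; R_n = 84 × 0.3068 × 4 × 2 = 206.2 kips → 0.75 × 206.2 = 155 kips.
Bearing (1.5 l_c t F_u ≤ 3.0 d t F_u): upper limit = 3.0·0.625·0.375·65 = 45.7 kips.
  Edge l_c = 0.875 − 0.6875/2 = 0.5312 → r_n = 19.42 kips; interior l_c = 2.25 − 0.6875 = 1.562 → r_n = 45.7 kips.
  R_n,bearing = 1·19.42 + 3·45.7 = 156.5 kips → 0.75 × 156.5 = 117 kips.
Bearing governs: 117 kips.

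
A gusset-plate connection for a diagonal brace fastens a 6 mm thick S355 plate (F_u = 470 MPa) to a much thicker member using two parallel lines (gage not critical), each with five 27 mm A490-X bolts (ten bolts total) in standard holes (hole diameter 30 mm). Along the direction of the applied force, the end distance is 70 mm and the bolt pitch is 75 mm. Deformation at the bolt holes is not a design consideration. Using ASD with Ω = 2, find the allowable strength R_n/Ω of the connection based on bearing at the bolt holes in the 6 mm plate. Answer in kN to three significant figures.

Per bolt r_n = 1.5 l_c t F_u ≤ 3.0 d t F_u; upper limit = 3.0 × 27 × 6 × 470 / 1000 = 228.4 kN.
Edge bolt: l_c = 70 − 30/2 = 55 mm → 1.5 × 55 × 6 × 470 / 1000 = 232.7 → r_n = 228.4 kN.
Interior bolts: l_c = 75 − 30 = 45 mm → 1.5 × 45 × 6 × 470 / 1000 = 190.3 → r_n = 190.3 kN.
R_n = 2 × 228.4 + 8 × 190.3 = 1980 kN.
Allowable strength R_n/Ω = 1980 / 2 = 990 kN.

990 kN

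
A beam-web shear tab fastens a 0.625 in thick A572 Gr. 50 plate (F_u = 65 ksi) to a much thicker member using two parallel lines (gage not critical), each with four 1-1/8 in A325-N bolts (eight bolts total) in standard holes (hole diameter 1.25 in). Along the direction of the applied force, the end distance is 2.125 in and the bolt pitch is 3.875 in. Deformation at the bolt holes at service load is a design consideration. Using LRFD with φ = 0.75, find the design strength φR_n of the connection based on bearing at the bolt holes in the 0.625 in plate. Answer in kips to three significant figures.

603 kips

Per bolt r_n = 1.2 l_c t F_u ≤ 2.4 d t F_u; upper limit = 2.4 × 1.125 × 0.625 × 65 = 109.7 kips.
Edge bolt: l_c = 2.125 − 1.25/2 = 1.5 in → 1.2 × 1.5 × 0.625 × 65 = 73.12 → r_n = 73.12 kips.
Interior bolts: l_c = 3.875 − 1.25 = 2.625 in → 1.2 × 2.625 × 0.625 × 65 = 128 → r_n = 109.7 kips.
R_n = 2 × 73.12 + 6 × 109.7 = 804.4 kips.
Design strength φR_n = 0.75 × 804.4 = 603 kips.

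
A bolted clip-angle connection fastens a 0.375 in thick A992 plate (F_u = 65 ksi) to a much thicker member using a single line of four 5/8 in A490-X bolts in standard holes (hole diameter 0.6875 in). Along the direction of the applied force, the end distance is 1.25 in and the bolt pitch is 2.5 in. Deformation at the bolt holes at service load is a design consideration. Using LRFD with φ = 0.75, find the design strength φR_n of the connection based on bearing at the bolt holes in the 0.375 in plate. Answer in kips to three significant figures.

Per bolt r_n = 1.2 l_c t F_u ≤ 2.4 d t F_u; upper limit = 2.4 × 0.625 × 0.375 × 65 = 36.56 kips.
Edge bolt: l_c = 1.25 − 0.6875/2 = 0.9062 in → 1.2 × 0.9062 × 0.375 × 65 = 26.51 → r_n = 26.51 kips.
Interior bolts: l_c = 2.5 − 0.6875 = 1.812 in → 1.2 × 1.812 × 0.375 × 65 = 53.02 → r_n = 36.56 kips.
R_n = 1 × 26.51 + 3 × 36.56 = 136.2 kips.
Design strength φR_n = 0.75 × 136.2 = 102 kips.

102 kips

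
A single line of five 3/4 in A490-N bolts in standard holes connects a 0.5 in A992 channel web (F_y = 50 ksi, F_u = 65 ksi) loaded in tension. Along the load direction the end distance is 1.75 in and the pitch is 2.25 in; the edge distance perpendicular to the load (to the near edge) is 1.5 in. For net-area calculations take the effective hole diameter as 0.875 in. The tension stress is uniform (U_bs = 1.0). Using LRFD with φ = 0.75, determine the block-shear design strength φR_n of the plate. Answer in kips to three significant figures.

126 kips

Shear plane L_v = 1.75 + 4·2.25 = 10.75 in; A_gv = 10.75 × 0.5 = 5.375 in².
A_nv = (10.75 − 4.5·0.875) × 0.5 = 3.406 in².
A_nt = (1.5 − 0.5·0.875) × 0.5 = 0.5312 in².
0.6 F_u A_nv = 132.8 kips; 0.6 F_y A_gv = 161.2 kips → shear rupture governs the shear term.
R_n = 132.8 + 1.0 × 65 × 0.5312 = 167.4 kips.
Design strength φR_n = 0.75 × 167.4 = 126 kips.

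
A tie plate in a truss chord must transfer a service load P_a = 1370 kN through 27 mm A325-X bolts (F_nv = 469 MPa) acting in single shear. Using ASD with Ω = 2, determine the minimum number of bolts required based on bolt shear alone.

A_b = π·27²/4 = 572.6 mm².
Per-bolt allowable strength R_n/Ω = 469 × 572.6 × 1 / 1000 / 2 = 134.3 kN.
n ≥ 1370 / 134.3 = 10.2 → use 11 bolts.

11 bolts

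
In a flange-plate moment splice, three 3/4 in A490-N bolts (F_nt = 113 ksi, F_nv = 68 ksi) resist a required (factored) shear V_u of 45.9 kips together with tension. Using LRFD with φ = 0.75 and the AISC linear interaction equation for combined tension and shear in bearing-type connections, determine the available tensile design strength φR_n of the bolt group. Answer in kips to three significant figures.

A_b = π·0.75²/4 = 0.4418 in²; f_rv = 45.9 / (3 × 0.4418) = 34.63 ksi.
F'_nt = 1.3 F_nt − (F_nt / φF_nv) f_rv = 1.3·113 − (113/(0.75·68))·34.63 = 70.17 ksi, capped at F_nt → F'_nt = 70.17 ksi.
R_n = F'_nt · A_b · n = 70.17 × 0.4418 × 3 = 93 kips.
Design strength φR_n = 0.75 × 93 = 69.7 kips.

69.7 kips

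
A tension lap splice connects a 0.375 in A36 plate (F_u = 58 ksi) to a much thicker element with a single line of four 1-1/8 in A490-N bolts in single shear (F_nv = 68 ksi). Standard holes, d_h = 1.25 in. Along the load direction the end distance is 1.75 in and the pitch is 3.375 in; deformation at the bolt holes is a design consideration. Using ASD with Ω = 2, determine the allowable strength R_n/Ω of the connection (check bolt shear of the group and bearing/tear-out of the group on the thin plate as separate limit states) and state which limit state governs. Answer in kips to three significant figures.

97.9 kips (bearing governs)

Bolt shear: A_b = π·1.125²/4 = 0.994 in²; R_n = 68 × 0.994 × 4 × 1 = 270.4 kips → 270.4 / 2 = 135 kips.
Bearing (1.2 l_c t F_u ≤ 2.4 d t F_u): upper limit = 2.4·1.125·0.375·58 = 58.72 kips.
  Edge l_c = 1.75 − 1.25/2 = 1.125 → r_n = 29.36 kips; interior l_c = 3.375 − 1.25 = 2.125 → r_n = 55.46 kips.
  R_n,bearing = 1·29.36 + 3·55.46 = 195.8 kips → 195.8 / 2 = 97.9 kips.
Bearing governs: 97.9 kips.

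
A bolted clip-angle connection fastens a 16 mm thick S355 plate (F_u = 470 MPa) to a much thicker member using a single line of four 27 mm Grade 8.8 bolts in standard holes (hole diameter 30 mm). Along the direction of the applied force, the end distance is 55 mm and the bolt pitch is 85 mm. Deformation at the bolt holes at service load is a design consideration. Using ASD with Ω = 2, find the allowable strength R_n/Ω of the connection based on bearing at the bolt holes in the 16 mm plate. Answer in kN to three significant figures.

Per bolt r_n = 1.2 l_c t F_u ≤ 2.4 d t F_u; upper limit = 2.4 × 27 × 16 × 470 / 1000 = 487.3 kN.
Edge bolt: l_c = 55 − 30/2 = 40 mm → 1.2 × 40 × 16 × 470 / 1000 = 361 → r_n = 361 kN.
Interior bolts: l_c = 85 − 30 = 55 mm → 1.2 × 55 × 16 × 470 / 1000 = 496.3 → r_n = 487.3 kN.
R_n = 1 × 361 + 3 × 487.3 = 1823 kN.
Allowable strength R_n/Ω = 1823 / 2 = 911 kN.

911 kN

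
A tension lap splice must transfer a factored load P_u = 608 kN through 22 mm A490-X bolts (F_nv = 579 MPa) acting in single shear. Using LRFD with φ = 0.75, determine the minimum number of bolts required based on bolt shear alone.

A_b = π·22²/4 = 380.1 mm².
Per-bolt design strength φR_n = 0.75 × 579 × 380.1 × 1 / 1000 = 165.1 kN.
n ≥ 608 / 165.1 = 3.683 → use 4 bolts.

4 bolts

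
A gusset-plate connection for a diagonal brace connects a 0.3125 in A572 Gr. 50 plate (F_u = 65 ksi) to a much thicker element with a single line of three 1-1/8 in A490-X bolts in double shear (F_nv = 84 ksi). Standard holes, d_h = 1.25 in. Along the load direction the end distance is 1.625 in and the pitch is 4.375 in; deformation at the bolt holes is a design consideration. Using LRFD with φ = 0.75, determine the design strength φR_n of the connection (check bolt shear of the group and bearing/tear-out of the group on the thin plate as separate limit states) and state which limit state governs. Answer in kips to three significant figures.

Bolt shear: A_b = π·1.125²/4 = 0.994 in²; R_n = 84 × 0.994 × 3 × 2 = 501 kips → 0.75 × 501 = 376 kips.
Bearing (1.2 l_c t F_u ≤ 2.4 d t F_u): upper limit = 2.4·1.125·0.3125·65 = 54.84 kips.
  Edge l_c = 1.625 − 1.25/2 = 1 → r_n = 24.38 kips; interior l_c = 4.375 − 1.25 = 3.125 → r_n = 54.84 kips.
  R_n,bearing = 1·24.38 + 2·54.84 = 134.1 kips → 0.75 × 134.1 = 101 kips.
Bearing governs: 101 kips.

101 kips (bearing governs)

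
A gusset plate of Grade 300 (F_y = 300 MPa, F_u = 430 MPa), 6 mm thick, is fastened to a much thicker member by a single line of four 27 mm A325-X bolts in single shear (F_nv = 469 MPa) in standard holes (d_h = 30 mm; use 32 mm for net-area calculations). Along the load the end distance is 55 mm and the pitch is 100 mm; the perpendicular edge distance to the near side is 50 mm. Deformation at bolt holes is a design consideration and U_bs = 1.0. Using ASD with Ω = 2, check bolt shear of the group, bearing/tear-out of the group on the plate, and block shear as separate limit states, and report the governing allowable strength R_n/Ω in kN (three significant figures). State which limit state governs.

232 kN (block shear governs)

Bolt shear: A_b = π·27²/4 = 572.6 mm²; R_n = 469 × 572.6 × 4 × 1 / 1000 = 1074 kN → 1074 / 2 = 537 kN.
Bearing: edge l_c = 40, r_n = 123.8 kN; interior l_c = 70, r_n = 167.2 kN; R_n = 123.8 + 3·167.2 = 625.4 kN → 313 kN.
Block shear: A_gv = 2130, A_nv = 1458, A_nt = 204 mm²; R_n = min(0.6F_uA_nv, 0.6F_yA_gv) + U_bs·F_u·A_nt = 463.9 kN → 232 kN.
Block shear governs: 232 kN.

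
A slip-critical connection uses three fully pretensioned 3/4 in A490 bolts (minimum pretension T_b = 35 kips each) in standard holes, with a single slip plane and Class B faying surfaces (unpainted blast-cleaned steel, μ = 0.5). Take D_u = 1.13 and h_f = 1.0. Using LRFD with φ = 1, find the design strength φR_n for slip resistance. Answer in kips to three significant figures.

R_n = μ · D_u · h_f · T_b · n_s · n_b = 0.5 × 1.13 × 1.0 × 35 × 1 × 3 = 59.32 kips.
Design strength φR_n = 1 × 59.32 = 59.3 kips.

59.3 kips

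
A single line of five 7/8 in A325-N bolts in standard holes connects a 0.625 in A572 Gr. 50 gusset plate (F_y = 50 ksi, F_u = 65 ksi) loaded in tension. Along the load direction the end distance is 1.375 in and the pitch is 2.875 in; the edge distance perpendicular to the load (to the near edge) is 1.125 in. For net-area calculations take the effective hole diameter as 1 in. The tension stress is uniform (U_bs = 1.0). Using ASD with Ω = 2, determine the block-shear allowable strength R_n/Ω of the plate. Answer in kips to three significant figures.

115 kips

Shear plane L_v = 1.375 + 4·2.875 = 12.88 in; A_gv = 12.88 × 0.625 = 8.047 in².
A_nv = (12.88 − 4.5·1) × 0.625 = 5.234 in².
A_nt = (1.125 − 0.5·1) × 0.625 = 0.3906 in².
0.6 F_u A_nv = 204.1 kips; 0.6 F_y A_gv = 241.4 kips → shear rupture governs the shear term.
R_n = 204.1 + 1.0 × 65 × 0.3906 = 229.5 kips.
Allowable strength R_n/Ω = 229.5 / 2 = 115 kips.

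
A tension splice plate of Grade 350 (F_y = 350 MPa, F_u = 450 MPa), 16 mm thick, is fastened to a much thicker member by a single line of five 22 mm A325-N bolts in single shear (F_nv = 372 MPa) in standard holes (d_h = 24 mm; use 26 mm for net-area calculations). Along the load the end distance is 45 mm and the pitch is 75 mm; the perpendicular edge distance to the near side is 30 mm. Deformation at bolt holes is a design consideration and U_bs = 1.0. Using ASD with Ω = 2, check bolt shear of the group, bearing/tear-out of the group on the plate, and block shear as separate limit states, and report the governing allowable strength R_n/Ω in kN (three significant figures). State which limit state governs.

354 kN (bolt shear governs)

Bolt shear: A_b = π·22²/4 = 380.1 mm²; R_n = 372 × 380.1 × 5 × 1 / 1000 = 707 kN → 707 / 2 = 354 kN.
Bearing: edge l_c = 33, r_n = 285.1 kN; interior l_c = 51, r_n = 380.2 kN; R_n = 285.1 + 4·380.2 = 1806 kN → 903 kN.
Block shear: A_gv = 5520, A_nv = 3648, A_nt = 272 mm²; R_n = min(0.6F_uA_nv, 0.6F_yA_gv) + U_bs·F_u·A_nt = 1107 kN → 554 kN.
Bolt shear governs: 354 kN.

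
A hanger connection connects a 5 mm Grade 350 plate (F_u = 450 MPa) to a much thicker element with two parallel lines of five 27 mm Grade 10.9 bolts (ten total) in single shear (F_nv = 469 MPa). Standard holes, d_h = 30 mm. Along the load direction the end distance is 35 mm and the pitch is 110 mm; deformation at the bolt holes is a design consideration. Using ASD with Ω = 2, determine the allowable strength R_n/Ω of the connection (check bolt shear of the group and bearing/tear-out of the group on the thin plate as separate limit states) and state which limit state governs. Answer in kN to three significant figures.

637 kN (bearing governs)

Bolt shear: A_b = π·27²/4 = 572.6 mm²; R_n = 469 × 572.6 × 10 × 1 / 1000 = 2685 kN → 2685 / 2 = 1340 kN.
Bearing (1.2 l_c t F_u ≤ 2.4 d t F_u): upper limit = 2.4·27·5·450 / 1000 = 145.8 kN.
  Edge l_c = 35 − 30/2 = 20 → r_n = 54 kN; interior l_c = 110 − 30 = 80 → r_n = 145.8 kN.
  R_n,bearing = 2·54 + 8·145.8 = 1274 kN → 1274 / 2 = 637 kN.
Bearing governs: 637 kN.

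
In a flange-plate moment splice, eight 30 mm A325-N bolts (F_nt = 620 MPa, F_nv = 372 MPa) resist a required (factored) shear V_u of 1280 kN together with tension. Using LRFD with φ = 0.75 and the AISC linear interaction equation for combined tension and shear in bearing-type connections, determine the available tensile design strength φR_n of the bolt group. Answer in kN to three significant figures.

1290 kN

A_b = π·30²/4 = 706.9 mm²; f_rv = 1280 × 1000 / (8 × 706.9) = 226.4 MPa.
F'_nt = 1.3 F_nt − (F_nt / φF_nv) f_rv = 1.3·620 − (620/(0.75·372))·226.4 = 303 MPa, capped at F_nt → F'_nt = 303 MPa.
R_n = F'_nt · A_b · n = 303 × 706.9 × 8 / 1000 = 1713 kN.
Design strength φR_n = 0.75 × 1713 = 1290 kN.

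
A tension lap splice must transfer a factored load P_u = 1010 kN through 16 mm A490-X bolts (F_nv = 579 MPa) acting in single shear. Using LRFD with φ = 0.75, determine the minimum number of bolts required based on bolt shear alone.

12 bolts

A_b = π·16²/4 = 201.1 mm².
Per-bolt design strength φR_n = 0.75 × 579 × 201.1 × 1 / 1000 = 87.31 kN.
n ≥ 1010 / 87.31 = 11.57 → use 12 bolts.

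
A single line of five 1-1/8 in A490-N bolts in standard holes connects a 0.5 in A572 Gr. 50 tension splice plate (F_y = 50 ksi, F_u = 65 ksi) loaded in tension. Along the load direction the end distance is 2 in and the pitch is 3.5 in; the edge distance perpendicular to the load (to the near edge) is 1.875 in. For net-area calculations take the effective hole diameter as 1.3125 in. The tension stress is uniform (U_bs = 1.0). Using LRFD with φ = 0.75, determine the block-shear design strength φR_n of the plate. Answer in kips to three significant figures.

177 kips

Shear plane L_v = 2 + 4·3.5 = 16 in; A_gv = 16 × 0.5 = 8 in².
A_nv = (16 − 4.5·1.3125) × 0.5 = 5.047 in².
A_nt = (1.875 − 0.5·1.3125) × 0.5 = 0.6094 in².
0.6 F_u A_nv = 196.8 kips; 0.6 F_y A_gv = 240 kips → shear rupture governs the shear term.
R_n = 196.8 + 1.0 × 65 × 0.6094 = 236.4 kips.
Design strength φR_n = 0.75 × 236.4 = 177 kips.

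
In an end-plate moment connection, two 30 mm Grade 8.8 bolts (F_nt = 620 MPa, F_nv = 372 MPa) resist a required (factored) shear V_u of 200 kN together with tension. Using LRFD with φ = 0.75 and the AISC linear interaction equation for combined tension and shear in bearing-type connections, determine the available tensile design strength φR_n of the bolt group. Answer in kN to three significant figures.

A_b = π·30²/4 = 706.9 mm²; f_rv = 200 × 1000 / (2 × 706.9) = 141.5 MPa.
F'_nt = 1.3 F_nt − (F_nt / φF_nv) f_rv = 1.3·620 − (620/(0.75·372))·141.5 = 491.6 MPa, capped at F_nt → F'_nt = 491.6 MPa.
R_n = F'_nt · A_b · n = 491.6 × 706.9 × 2 / 1000 = 695 kN.
Design strength φR_n = 0.75 × 695 = 521 kN.

521 kN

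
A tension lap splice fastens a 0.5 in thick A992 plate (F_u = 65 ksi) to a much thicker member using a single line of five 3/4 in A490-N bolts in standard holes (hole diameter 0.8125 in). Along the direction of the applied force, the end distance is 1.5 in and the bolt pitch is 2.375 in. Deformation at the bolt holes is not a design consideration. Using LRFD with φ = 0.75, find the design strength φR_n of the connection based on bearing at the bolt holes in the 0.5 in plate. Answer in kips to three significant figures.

Per bolt r_n = 1.5 l_c t F_u ≤ 3.0 d t F_u; upper limit = 3.0 × 0.75 × 0.5 × 65 = 73.12 kips.
Edge bolt: l_c = 1.5 − 0.8125/2 = 1.094 in → 1.5 × 1.094 × 0.5 × 65 = 53.32 → r_n = 53.32 kips.
Interior bolts: l_c = 2.375 − 0.8125 = 1.562 in → 1.5 × 1.562 × 0.5 × 65 = 76.17 → r_n = 73.12 kips.
R_n = 1 × 53.32 + 4 × 73.12 = 345.8 kips.
Design strength φR_n = 0.75 × 345.8 = 259 kips.

259 kips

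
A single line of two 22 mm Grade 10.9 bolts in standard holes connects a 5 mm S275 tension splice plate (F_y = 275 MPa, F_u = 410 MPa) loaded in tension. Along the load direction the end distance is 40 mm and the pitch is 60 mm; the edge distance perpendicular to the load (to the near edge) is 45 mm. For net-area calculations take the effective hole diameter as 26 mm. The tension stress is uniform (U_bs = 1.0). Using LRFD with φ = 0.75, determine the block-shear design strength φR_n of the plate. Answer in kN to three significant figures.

105 kN

Shear plane L_v = 40 + 1·60 = 100 mm; A_gv = 100 × 5 = 500 mm².
A_nv = (100 − 1.5·26) × 5 = 305 mm².
A_nt = (45 − 0.5·26) × 5 = 160 mm².
0.6 F_u A_nv = 75.03 kN; 0.6 F_y A_gv = 82.5 kN → shear rupture governs the shear term.
R_n = 75.03 + 1.0 × 410 × 160 / 1000 = 140.6 kN.
Design strength φR_n = 0.75 × 140.6 = 105 kN.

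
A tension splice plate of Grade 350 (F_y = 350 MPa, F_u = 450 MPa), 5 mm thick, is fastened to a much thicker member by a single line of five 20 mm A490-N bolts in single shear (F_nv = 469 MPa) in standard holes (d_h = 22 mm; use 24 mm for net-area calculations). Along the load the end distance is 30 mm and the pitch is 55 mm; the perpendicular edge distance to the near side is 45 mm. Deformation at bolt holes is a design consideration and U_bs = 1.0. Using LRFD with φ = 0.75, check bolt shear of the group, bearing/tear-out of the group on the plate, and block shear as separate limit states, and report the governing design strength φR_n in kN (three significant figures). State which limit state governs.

199 kN (block shear governs)

Bolt shear: A_b = π·20²/4 = 314.2 mm²; R_n = 469 × 314.2 × 5 × 1 / 1000 = 736.7 kN → 0.75 × 736.7 = 553 kN.
Bearing: edge l_c = 19, r_n = 51.3 kN; interior l_c = 33, r_n = 89.1 kN; R_n = 51.3 + 4·89.1 = 407.7 kN → 306 kN.
Block shear: A_gv = 1250, A_nv = 710, A_nt = 165 mm²; R_n = min(0.6F_uA_nv, 0.6F_yA_gv) + U_bs·F_u·A_nt = 265.9 kN → 199 kN.
Block shear governs: 199 kN.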